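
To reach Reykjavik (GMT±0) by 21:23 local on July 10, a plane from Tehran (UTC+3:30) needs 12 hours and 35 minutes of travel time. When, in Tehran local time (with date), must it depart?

Target arrival is already UTC: 21:23 on Jul 10.
Subtract 12 hours and 35 minutes → departure 08:48 UTC on Jul 10.
Tehran is UTC+3:30: 08:48 + 3:30 = 12:18 on Jul 10.

12:18 on July 10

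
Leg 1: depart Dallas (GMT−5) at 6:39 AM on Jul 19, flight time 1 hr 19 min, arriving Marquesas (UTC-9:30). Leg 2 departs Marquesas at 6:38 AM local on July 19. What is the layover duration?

3 hours 10 minutes

Convert departure to UTC: 6:39 AM + 5:00 = 11:39 AM UTC on Jul 19.
Add 1 hour 19 minutes flight time → 12:58 PM UTC.
Marquesas is UTC−9:30, so local arrival = 12:58 PM − 9:30 = 3:28 AM on Jul 19.
Layover = 6:38 AM − 3:28 AM = 3 hours 10 minutes.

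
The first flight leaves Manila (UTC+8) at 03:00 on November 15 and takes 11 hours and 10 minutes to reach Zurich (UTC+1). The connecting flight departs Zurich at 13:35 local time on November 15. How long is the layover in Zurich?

Convert departure to UTC: 03:00 − 8:00 = 19:00 UTC on Nov 14.
Add 11 hours and 10 minutes flight time → 06:10 UTC (Nov 15).
Zurich is UTC+1:00, so local arrival = 06:10 + 1:00 = 07:10 on Nov 15.
Layover = 13:35 − 07:10 = 6 hours 25 minutes.

6 hours 25 minutes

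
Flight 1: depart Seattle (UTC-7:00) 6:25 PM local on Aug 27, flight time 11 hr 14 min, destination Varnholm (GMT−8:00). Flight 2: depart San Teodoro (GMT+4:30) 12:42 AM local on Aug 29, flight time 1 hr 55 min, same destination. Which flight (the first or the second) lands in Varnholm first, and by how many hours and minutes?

the first, by 9 hours 28 minutes

Flight 1 in UTC: 6:25 PM + 7:00 = 1:25 AM on Aug 28.
+11 hours and 14 minutes → arrive 12:39 PM UTC on Aug 28.
Flight 2 in UTC: 12:42 AM − 4:30 = 8:12 PM on Aug 28.
+1 hour 55 minutes → arrive 10:07 PM UTC on Aug 28.
Flight 1 lands earlier by 9 hours 28 minutes.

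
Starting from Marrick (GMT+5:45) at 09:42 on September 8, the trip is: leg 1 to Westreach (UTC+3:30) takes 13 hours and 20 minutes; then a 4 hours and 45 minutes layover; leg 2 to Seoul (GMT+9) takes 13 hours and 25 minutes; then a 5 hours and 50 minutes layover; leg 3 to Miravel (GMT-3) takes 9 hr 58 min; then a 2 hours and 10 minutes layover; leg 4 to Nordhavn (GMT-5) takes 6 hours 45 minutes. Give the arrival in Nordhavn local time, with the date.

07:10 on September 10

Convert departure to UTC: 09:42 − 5:45 = 03:57 UTC on Sep 8.
Add 13 hours 20 minutes leg 1 → 17:17 UTC.
Add 4 hours and 45 minutes layover in Westreach → 22:02 UTC.
Add 13 hours 25 minutes leg 2 → 11:27 UTC (Sep 9).
Add 5 hours 50 minutes layover in Seoul → 17:17 UTC.
Add 9 hours 58 minutes leg 3 → 03:15 UTC (Sep 10).
Add 2 hours 10 minutes layover in Miravel → 05:25 UTC.
Add 6 hours 45 minutes leg 4 → 12:10 UTC.
Nordhavn is UTC−5:00, so local arrival = 12:10 − 5:00 = 07:10 on Sep 10.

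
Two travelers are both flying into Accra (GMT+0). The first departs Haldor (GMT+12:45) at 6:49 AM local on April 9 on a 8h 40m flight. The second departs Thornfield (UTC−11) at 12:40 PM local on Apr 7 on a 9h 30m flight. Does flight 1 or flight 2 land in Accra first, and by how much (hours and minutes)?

the second, by 17 hours 34 minutes

Flight 1 in UTC: 6:49 AM − 12:45 = 6:04 PM on Apr 8.
+8 hours and 40 minutes → arrive 2:44 AM UTC on Apr 9.
Flight 2 in UTC: 12:40 PM + 11:00 = 11:40 PM on Apr 7.
+9 hours and 30 minutes → arrive 9:10 AM UTC on Apr 8.
Flight 2 lands earlier by 17 hours 34 minutes.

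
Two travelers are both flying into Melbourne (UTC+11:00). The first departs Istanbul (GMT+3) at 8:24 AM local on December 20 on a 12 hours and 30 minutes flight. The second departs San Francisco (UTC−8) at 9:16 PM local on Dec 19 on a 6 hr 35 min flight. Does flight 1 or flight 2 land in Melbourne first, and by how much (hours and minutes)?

Flight 1 in UTC: 8:24 AM − 3:00 = 5:24 AM on Dec 20.
+12 hours and 30 minutes → arrive 5:54 PM UTC on Dec 20.
Flight 2 in UTC: 9:16 PM + 8:00 = 5:16 AM on Dec 20.
+6 hours 35 minutes → arrive 11:51 AM UTC on Dec 20.
Flight 2 lands earlier by 6 hours 3 minutes.

the second, by 6 hours 3 minutes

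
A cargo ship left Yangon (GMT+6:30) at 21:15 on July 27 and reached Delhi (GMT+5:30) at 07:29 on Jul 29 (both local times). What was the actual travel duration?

Delhi is 1:00 behind Yangon.
Clock-face elapsed time (ignoring zones) is 34 hours 14 minutes.
Actual elapsed = 34 hours 14 minutes + 1:00 = 35 hours 14 minutes.

35 hours 14 minutes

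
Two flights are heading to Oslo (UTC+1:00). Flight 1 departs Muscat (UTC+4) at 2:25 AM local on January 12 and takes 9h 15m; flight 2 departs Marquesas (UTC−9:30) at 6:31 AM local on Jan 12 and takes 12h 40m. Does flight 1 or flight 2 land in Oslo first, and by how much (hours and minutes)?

the first, by 21 hours 1 minute

Flight 1 in UTC: 2:25 AM − 4:00 = 10:25 PM on Jan 11.
+9 hours and 15 minutes → arrive 7:40 AM UTC on Jan 12.
Flight 2 in UTC: 6:31 AM + 9:30 = 4:01 PM on Jan 12.
+12 hours 40 minutes → arrive 4:41 AM UTC on Jan 13.
Flight 1 lands earlier by 21 hours 1 minute.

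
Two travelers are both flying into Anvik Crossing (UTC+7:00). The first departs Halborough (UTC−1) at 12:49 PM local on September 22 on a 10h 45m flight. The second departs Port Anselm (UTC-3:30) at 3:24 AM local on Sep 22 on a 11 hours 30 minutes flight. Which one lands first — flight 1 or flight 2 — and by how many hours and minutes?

Flight 1 in UTC: 12:49 PM + 1:00 = 1:49 PM on Sep 22.
+10 hours 45 minutes → arrive 12:34 AM UTC on Sep 23.
Flight 2 in UTC: 3:24 AM + 3:30 = 6:54 AM on Sep 22.
+11 hours 30 minutes → arrive 6:24 PM UTC on Sep 22.
Flight 2 lands earlier by 6 hours 10 minutes.

the second, by 6 hours 10 minutes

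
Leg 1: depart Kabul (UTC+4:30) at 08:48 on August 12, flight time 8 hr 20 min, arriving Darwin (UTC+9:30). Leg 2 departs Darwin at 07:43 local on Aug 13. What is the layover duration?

Convert departure to UTC: 08:48 − 4:30 = 04:18 UTC on Aug 12.
Add 8 hours 20 minutes flight time → 12:38 UTC.
Darwin is UTC+9:30, so local arrival = 12:38 + 9:30 = 22:08 on Aug 12.
Layover = 07:43 − 22:08 (+1 day) = 9 hours 35 minutes.

9 hours 35 minutes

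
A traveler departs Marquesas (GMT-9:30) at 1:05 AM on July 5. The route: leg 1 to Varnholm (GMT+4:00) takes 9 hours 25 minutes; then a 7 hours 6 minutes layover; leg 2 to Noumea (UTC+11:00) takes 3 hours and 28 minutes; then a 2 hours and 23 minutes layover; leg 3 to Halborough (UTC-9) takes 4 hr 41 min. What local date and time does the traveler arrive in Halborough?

Convert departure to UTC: 1:05 AM + 9:30 = 10:35 AM UTC on Jul 5.
Add 9 hours and 25 minutes leg 1 → 8:00 PM UTC.
Add 7 hours and 6 minutes layover in Varnholm → 3:06 AM UTC (Jul 6).
Add 3 hours and 28 minutes leg 2 → 6:34 AM UTC.
Add 2 hours 23 minutes layover in Noumea → 8:57 AM UTC.
Add 4 hours and 41 minutes leg 3 → 1:38 PM UTC.
Halborough is UTC−9:00, so local arrival = 1:38 PM − 9:00 = 4:38 AM on Jul 6.

4:38 AM on July 6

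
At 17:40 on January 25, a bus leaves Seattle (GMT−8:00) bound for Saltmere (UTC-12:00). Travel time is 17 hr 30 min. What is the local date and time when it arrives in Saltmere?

Convert departure to UTC: 17:40 + 8:00 = 01:40 UTC on Jan 26.
Add 17 hours and 30 minutes travel time → 19:10 UTC.
Saltmere is UTC−12:00, so local arrival = 19:10 − 12:00 = 07:10 on Jan 26.

07:10 on January 26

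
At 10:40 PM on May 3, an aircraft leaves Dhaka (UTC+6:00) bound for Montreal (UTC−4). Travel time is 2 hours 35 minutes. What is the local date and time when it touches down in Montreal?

3:15 PM on May 3

Convert departure to UTC: 10:40 PM − 6:00 = 4:40 PM UTC on May 3.
Add 2 hours 35 minutes travel time → 7:15 PM UTC.
Montreal is UTC−4:00, so local arrival = 7:15 PM − 4:00 = 3:15 PM on May 3.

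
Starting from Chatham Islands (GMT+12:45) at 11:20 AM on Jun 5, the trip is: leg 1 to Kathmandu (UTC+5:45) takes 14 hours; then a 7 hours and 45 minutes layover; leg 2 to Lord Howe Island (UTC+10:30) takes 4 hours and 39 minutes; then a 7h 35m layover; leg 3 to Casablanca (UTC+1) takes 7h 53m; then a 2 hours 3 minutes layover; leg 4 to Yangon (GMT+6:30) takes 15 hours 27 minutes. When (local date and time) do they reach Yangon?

4:27 PM on June 7

Convert departure to UTC: 11:20 AM − 12:45 = 10:35 PM UTC on Jun 4.
Add 14 hours leg 1 → 12:35 PM UTC (Jun 5).
Add 7 hours and 45 minutes layover in Kathmandu → 8:20 PM UTC.
Add 4 hours 39 minutes leg 2 → 12:59 AM UTC (Jun 6).
Add 7 hours 35 minutes layover in Lord Howe Island → 8:34 AM UTC.
Add 7 hours and 53 minutes leg 3 → 4:27 PM UTC.
Add 2 hours and 3 minutes layover in Casablanca → 6:30 PM UTC.
Add 15 hours 27 minutes leg 4 → 9:57 AM UTC (Jun 7).
Yangon is UTC+6:30, so local arrival = 9:57 AM + 6:30 = 4:27 PM on Jun 7.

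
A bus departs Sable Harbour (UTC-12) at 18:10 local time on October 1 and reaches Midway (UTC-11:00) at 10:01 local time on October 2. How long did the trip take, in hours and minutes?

14 hours 51 minutes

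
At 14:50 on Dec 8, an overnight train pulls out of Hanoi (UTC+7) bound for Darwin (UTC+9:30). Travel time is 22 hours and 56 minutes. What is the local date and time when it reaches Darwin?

16:16 on December 9

Convert departure to UTC: 14:50 − 7:00 = 07:50 UTC on Dec 8.
Add 22 hours 56 minutes travel time → 06:46 UTC (Dec 9).
Darwin is UTC+9:30, so local arrival = 06:46 + 9:30 = 16:16 on Dec 9.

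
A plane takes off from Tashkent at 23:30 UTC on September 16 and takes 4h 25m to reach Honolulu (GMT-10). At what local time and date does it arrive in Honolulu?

17:55 on Sep 16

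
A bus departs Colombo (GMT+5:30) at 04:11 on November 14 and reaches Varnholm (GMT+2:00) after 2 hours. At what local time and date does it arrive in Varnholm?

02:41 on Nov 14

Varnholm is 3:30 behind Colombo.
After 2 hours it is 06:11 in Colombo.
Shift by the zone difference: 06:11 − 3:30 = 02:41 on Nov 14 in Varnholm.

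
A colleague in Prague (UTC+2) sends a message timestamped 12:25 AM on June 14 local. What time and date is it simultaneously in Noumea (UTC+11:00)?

In UTC: 12:25 AM − 2:00 = 10:25 PM on Jun 13.
Noumea is UTC+11:00: 10:25 PM + 11:00 = 9:25 AM on Jun 14.

9:25 AM on Jun 14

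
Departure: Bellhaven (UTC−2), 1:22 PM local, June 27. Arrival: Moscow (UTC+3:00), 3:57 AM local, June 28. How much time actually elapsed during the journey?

Moscow is 5:00 ahead of Bellhaven.
Clock-face elapsed time (ignoring zones) is 14 hours 35 minutes.
Actual elapsed = 14 hours 35 minutes − 5:00 = 9 hours 35 minutes.

9 hours 35 minutes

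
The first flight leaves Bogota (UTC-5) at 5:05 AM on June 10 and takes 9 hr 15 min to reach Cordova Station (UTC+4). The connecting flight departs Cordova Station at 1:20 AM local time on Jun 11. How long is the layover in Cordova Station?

2 hours

Convert departure to UTC: 5:05 AM + 5:00 = 10:05 AM UTC on Jun 10.
Add 9 hours 15 minutes flight time → 7:20 PM UTC.
Cordova Station is UTC+4:00, so local arrival = 7:20 PM + 4:00 = 11:20 PM on Jun 10.
Layover = 1:20 AM − 11:20 PM (+1 day) = 2 hours.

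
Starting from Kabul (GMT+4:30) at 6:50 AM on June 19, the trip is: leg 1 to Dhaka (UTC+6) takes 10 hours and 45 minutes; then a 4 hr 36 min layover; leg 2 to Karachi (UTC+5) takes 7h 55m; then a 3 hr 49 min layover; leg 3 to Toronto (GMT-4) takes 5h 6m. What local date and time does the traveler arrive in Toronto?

6:31 AM on June 20

Convert departure to UTC: 6:50 AM − 4:30 = 2:20 AM UTC on Jun 19.
Add 10 hours 45 minutes leg 1 → 1:05 PM UTC.
Add 4 hours and 36 minutes layover in Dhaka → 5:41 PM UTC.
Add 7 hours 55 minutes leg 2 → 1:36 AM UTC (Jun 20).
Add 3 hours and 49 minutes layover in Karachi → 5:25 AM UTC.
Add 5 hours and 6 minutes leg 3 → 10:31 AM UTC.
Toronto is UTC−4:00, so local arrival = 10:31 AM − 4:00 = 6:31 AM on Jun 20.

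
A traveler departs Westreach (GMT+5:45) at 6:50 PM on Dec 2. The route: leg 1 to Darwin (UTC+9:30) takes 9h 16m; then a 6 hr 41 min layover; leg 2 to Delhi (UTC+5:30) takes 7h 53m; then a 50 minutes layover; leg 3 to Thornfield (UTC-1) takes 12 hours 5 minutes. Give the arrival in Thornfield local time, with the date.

Convert departure to UTC: 6:50 PM − 5:45 = 1:05 PM UTC on Dec 2.
Add 9 hours 16 minutes leg 1 → 10:21 PM UTC.
Add 6 hours 41 minutes layover in Darwin → 5:02 AM UTC (Dec 3).
Add 7 hours 53 minutes leg 2 → 12:55 PM UTC.
Add 50 minutes layover in Delhi → 1:45 PM UTC.
Add 12 hours 5 minutes leg 3 → 1:50 AM UTC (Dec 4).
Thornfield is UTC−1:00, so local arrival = 1:50 AM − 1:00 = 12:50 AM on Dec 4.

12:50 AM on Dec 4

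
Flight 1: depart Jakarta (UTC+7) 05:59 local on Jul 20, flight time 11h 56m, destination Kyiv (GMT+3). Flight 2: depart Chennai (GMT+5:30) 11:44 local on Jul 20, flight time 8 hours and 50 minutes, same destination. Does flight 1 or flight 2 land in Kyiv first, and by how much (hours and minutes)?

the first, by 4 hours 9 minutes

Flight 1 in UTC: 05:59 − 7:00 = 22:59 on Jul 19.
+11 hours 56 minutes → arrive 10:55 UTC on Jul 20.
Flight 2 in UTC: 11:44 − 5:30 = 06:14 on Jul 20.
+8 hours 50 minutes → arrive 15:04 UTC on Jul 20.
Flight 1 lands earlier by 4 hours 9 minutes.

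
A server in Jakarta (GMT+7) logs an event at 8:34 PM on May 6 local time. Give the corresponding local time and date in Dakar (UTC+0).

1:34 PM on May 6

In UTC: 8:34 PM − 7:00 = 1:34 PM on May 6.
Dakar is UTC+0, so it is 1:34 PM on May 6.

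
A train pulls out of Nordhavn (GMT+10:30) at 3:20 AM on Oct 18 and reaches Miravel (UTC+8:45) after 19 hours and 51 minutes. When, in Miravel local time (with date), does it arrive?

9:26 PM on October 18

Convert departure to UTC: 3:20 AM − 10:30 = 4:50 PM UTC on Oct 17.
Add 19 hours and 51 minutes travel time → 12:41 PM UTC (Oct 18).
Miravel is UTC+8:45, so local arrival = 12:41 PM + 8:45 = 9:26 PM on Oct 18.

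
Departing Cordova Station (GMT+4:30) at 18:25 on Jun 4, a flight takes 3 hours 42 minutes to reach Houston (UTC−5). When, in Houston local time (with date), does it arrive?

12:37 on June 4

Houston is 9:30 behind Cordova Station.
After 3 hours and 42 minutes it is 22:07 in Cordova Station.
Shift by the zone difference: 22:07 − 9:30 = 12:37 on Jun 4 in Houston.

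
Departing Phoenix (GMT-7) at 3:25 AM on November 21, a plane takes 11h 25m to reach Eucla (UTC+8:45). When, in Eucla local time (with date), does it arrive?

Convert departure to UTC: 3:25 AM + 7:00 = 10:25 AM UTC on Nov 21.
Add 11 hours 25 minutes travel time → 9:50 PM UTC.
Eucla is UTC+8:45, so local arrival = 9:50 PM + 8:45 = 6:35 AM on Nov 22.

6:35 AM on November 22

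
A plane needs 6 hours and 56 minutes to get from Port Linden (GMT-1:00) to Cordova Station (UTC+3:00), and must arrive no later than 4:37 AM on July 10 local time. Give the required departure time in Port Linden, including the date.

5:41 PM on Jul 9

Target arrival in UTC: 4:37 AM − 3:00 = 1:37 AM on Jul 10.
Subtract 6 hours and 56 minutes → departure 6:41 PM UTC on Jul 9.
Port Linden is UTC−1:00: 6:41 PM − 1:00 = 5:41 PM on Jul 9.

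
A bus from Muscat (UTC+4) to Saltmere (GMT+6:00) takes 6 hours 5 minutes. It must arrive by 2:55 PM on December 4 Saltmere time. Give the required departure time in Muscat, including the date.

Target arrival in UTC: 2:55 PM − 6:00 = 8:55 AM on Dec 4.
Subtract 6 hours and 5 minutes → departure 2:50 AM UTC on Dec 4.
Muscat is UTC+4:00: 2:50 AM + 4:00 = 6:50 AM on Dec 4.

6:50 AM on December 4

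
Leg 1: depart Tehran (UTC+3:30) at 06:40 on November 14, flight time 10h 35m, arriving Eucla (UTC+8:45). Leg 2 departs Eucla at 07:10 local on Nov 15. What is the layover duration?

Convert departure to UTC: 06:40 − 3:30 = 03:10 UTC on Nov 14.
Add 10 hours and 35 minutes flight time → 13:45 UTC.
Eucla is UTC+8:45, so local arrival = 13:45 + 8:45 = 22:30 on Nov 14.
Layover = 07:10 − 22:30 (+1 day) = 8 hours 40 minutes.

8 hours 40 minutes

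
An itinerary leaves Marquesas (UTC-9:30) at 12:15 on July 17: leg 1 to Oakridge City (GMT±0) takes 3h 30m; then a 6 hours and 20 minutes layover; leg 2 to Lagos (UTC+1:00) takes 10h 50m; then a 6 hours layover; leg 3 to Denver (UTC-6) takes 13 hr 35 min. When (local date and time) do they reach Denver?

08:00 on Jul 19

Convert departure to UTC: 12:15 + 9:30 = 21:45 UTC on Jul 17.
Add 3 hours and 30 minutes leg 1 → 01:15 UTC (Jul 18).
Add 6 hours 20 minutes layover in Oakridge City → 07:35 UTC.
Add 10 hours and 50 minutes leg 2 → 18:25 UTC.
Add 6 hours layover in Lagos → 00:25 UTC (Jul 19).
Add 13 hours and 35 minutes leg 3 → 14:00 UTC.
Denver is UTC−6:00, so local arrival = 14:00 − 6:00 = 08:00 on Jul 19.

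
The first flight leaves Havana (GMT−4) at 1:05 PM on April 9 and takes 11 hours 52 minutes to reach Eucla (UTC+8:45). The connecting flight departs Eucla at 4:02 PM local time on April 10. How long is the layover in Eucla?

2 hours 20 minutes

Convert departure to UTC: 1:05 PM + 4:00 = 5:05 PM UTC on Apr 9.
Add 11 hours and 52 minutes flight time → 4:57 AM UTC (Apr 10).
Eucla is UTC+8:45, so local arrival = 4:57 AM + 8:45 = 1:42 PM on Apr 10.
Layover = 4:02 PM − 1:42 PM = 2 hours 20 minutes.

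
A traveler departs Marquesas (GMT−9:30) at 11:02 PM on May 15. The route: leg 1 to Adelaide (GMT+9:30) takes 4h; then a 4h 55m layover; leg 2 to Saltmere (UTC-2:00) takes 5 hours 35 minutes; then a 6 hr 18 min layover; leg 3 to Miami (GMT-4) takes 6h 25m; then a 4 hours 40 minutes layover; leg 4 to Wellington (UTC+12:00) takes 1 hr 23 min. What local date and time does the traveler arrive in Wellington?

Convert departure to UTC: 11:02 PM + 9:30 = 8:32 AM UTC on May 16.
Add 4 hours leg 1 → 12:32 PM UTC.
Add 4 hours and 55 minutes layover in Adelaide → 5:27 PM UTC.
Add 5 hours 35 minutes leg 2 → 11:02 PM UTC.
Add 6 hours and 18 minutes layover in Saltmere → 5:20 AM UTC (May 17).
Add 6 hours 25 minutes leg 3 → 11:45 AM UTC.
Add 4 hours 40 minutes layover in Miami → 4:25 PM UTC.
Add 1 hour and 23 minutes leg 4 → 5:48 PM UTC.
Wellington is UTC+12:00, so local arrival = 5:48 PM + 12:00 = 5:48 AM on May 18.

5:48 AM on May 18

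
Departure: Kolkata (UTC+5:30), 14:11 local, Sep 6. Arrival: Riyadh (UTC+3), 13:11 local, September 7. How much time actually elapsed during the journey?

Departure in UTC: 14:11 − 5:30 = 08:41 on Sep 6.
Arrival in UTC: 13:11 − 3:00 = 10:11 on Sep 7.
Elapsed = 10:11 − 08:41 (+1 day) = 25 hours 30 minutes.

25 hours 30 minutes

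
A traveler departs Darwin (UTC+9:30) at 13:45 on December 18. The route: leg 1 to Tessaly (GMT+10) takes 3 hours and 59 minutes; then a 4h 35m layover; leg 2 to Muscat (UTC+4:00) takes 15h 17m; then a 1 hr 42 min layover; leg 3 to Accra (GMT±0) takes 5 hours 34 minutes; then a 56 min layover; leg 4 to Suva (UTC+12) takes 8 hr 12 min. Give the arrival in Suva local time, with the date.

Convert departure to UTC: 13:45 − 9:30 = 04:15 UTC on Dec 18.
Add 3 hours and 59 minutes leg 1 → 08:14 UTC.
Add 4 hours 35 minutes layover in Tessaly → 12:49 UTC.
Add 15 hours 17 minutes leg 2 → 04:06 UTC (Dec 19).
Add 1 hour 42 minutes layover in Muscat → 05:48 UTC.
Add 5 hours 34 minutes leg 3 → 11:22 UTC.
Add 56 minutes layover in Accra → 12:18 UTC.
Add 8 hours and 12 minutes leg 4 → 20:30 UTC.
Suva is UTC+12:00, so local arrival = 20:30 + 12:00 = 08:30 on Dec 20.

08:30 on December 20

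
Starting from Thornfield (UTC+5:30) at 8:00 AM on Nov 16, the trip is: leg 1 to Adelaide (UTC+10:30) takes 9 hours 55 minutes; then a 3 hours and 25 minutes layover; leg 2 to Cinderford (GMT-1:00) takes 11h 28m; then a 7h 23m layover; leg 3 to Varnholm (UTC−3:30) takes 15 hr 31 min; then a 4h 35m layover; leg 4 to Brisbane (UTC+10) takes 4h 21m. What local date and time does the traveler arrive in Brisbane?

Convert departure to UTC: 8:00 AM − 5:30 = 2:30 AM UTC on Nov 16.
Add 9 hours and 55 minutes leg 1 → 12:25 PM UTC.
Add 3 hours and 25 minutes layover in Adelaide → 3:50 PM UTC.
Add 11 hours and 28 minutes leg 2 → 3:18 AM UTC (Nov 17).
Add 7 hours and 23 minutes layover in Cinderford → 10:41 AM UTC.
Add 15 hours and 31 minutes leg 3 → 2:12 AM UTC (Nov 18).
Add 4 hours 35 minutes layover in Varnholm → 6:47 AM UTC.
Add 4 hours and 21 minutes leg 4 → 11:08 AM UTC.
Brisbane is UTC+10:00, so local arrival = 11:08 AM + 10:00 = 9:08 PM on Nov 18.

9:08 PM on November 18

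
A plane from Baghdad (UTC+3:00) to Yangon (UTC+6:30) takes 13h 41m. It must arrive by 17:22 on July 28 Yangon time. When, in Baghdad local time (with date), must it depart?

00:11 on July 28

Target arrival in UTC: 17:22 − 6:30 = 10:52 on Jul 28.
Subtract 13 hours and 41 minutes → departure 21:11 UTC on Jul 27.
Baghdad is UTC+3:00: 21:11 + 3:00 = 00:11 on Jul 28.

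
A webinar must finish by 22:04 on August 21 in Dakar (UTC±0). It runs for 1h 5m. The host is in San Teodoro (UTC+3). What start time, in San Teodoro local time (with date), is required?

Target end time is already UTC: 22:04 on Aug 21.
Subtract 1 hour 5 minutes → start 20:59 UTC on Aug 21.
San Teodoro is UTC+3:00: 20:59 + 3:00 = 23:59 on Aug 21.

23:59 on August 21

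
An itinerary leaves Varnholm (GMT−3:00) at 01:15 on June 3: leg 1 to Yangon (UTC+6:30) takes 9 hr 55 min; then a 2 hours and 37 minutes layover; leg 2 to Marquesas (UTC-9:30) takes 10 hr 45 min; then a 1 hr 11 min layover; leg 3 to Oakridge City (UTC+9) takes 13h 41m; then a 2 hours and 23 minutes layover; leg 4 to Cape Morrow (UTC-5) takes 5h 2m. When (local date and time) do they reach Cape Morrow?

20:49 on June 4

Convert departure to UTC: 01:15 + 3:00 = 04:15 UTC on Jun 3.
Add 9 hours 55 minutes leg 1 → 14:10 UTC.
Add 2 hours and 37 minutes layover in Yangon → 16:47 UTC.
Add 10 hours 45 minutes leg 2 → 03:32 UTC (Jun 4).
Add 1 hour and 11 minutes layover in Marquesas → 04:43 UTC.
Add 13 hours and 41 minutes leg 3 → 18:24 UTC.
Add 2 hours 23 minutes layover in Oakridge City → 20:47 UTC.
Add 5 hours 2 minutes leg 4 → 01:49 UTC (Jun 5).
Cape Morrow is UTC−5:00, so local arrival = 01:49 − 5:00 = 20:49 on Jun 4.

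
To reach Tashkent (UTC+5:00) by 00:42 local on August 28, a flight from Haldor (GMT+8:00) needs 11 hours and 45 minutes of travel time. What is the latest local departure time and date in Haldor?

Target arrival in UTC: 00:42 − 5:00 = 19:42 on Aug 27.
Subtract 11 hours 45 minutes → departure 07:57 UTC on Aug 27.
Haldor is UTC+8:00: 07:57 + 8:00 = 15:57 on Aug 27.

15:57 on August 27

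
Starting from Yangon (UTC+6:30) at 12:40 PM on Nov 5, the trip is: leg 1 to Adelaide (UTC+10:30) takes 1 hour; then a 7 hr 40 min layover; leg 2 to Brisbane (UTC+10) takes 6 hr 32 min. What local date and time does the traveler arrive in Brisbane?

7:22 AM on November 6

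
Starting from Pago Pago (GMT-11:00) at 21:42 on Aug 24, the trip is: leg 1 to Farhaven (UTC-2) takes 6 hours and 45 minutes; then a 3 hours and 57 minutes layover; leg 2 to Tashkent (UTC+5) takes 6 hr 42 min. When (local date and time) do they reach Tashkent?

Convert departure to UTC: 21:42 + 11:00 = 08:42 UTC on Aug 25.
Add 6 hours and 45 minutes leg 1 → 15:27 UTC.
Add 3 hours and 57 minutes layover in Farhaven → 19:24 UTC.
Add 6 hours 42 minutes leg 2 → 02:06 UTC (Aug 26).
Tashkent is UTC+5:00, so local arrival = 02:06 + 5:00 = 07:06 on Aug 26.

07:06 on Aug 26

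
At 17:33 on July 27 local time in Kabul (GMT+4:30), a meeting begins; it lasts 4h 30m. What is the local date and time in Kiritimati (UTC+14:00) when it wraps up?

07:33 on July 28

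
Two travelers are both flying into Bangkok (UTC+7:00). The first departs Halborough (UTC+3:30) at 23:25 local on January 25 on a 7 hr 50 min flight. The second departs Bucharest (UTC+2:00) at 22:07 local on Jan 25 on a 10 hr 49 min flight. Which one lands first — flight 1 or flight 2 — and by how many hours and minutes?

the first, by 3 hours 11 minutes

Flight 1 in UTC: 23:25 − 3:30 = 19:55 on Jan 25.
+7 hours and 50 minutes → arrive 03:45 UTC on Jan 26.
Flight 2 in UTC: 22:07 − 2:00 = 20:07 on Jan 25.
+10 hours and 49 minutes → arrive 06:56 UTC on Jan 26.
Flight 1 lands earlier by 3 hours 11 minutes.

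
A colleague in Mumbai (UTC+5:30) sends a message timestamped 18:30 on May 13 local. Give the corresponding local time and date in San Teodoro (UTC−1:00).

In UTC: 18:30 − 5:30 = 13:00 on May 13.
San Teodoro is UTC−1:00: 13:00 − 1:00 = 12:00 on May 13.

12:00 on May 13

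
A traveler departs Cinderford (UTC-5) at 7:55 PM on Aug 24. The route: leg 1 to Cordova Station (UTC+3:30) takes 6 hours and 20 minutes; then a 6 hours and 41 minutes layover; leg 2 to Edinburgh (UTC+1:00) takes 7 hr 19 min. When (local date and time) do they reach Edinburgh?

Convert departure to UTC: 7:55 PM + 5:00 = 12:55 AM UTC on Aug 25.
Add 6 hours 20 minutes leg 1 → 7:15 AM UTC.
Add 6 hours 41 minutes layover in Cordova Station → 1:56 PM UTC.
Add 7 hours 19 minutes leg 2 → 9:15 PM UTC.
Edinburgh is UTC+1:00, so local arrival = 9:15 PM + 1:00 = 10:15 PM on Aug 25.

10:15 PM on August 25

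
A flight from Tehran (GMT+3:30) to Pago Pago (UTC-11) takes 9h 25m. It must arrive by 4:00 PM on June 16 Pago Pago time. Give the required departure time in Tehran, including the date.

9:05 PM on June 16

Target arrival in UTC: 4:00 PM + 11:00 = 3:00 AM on Jun 17.
Subtract 9 hours 25 minutes → departure 5:35 PM UTC on Jun 16.
Tehran is UTC+3:30: 5:35 PM + 3:30 = 9:05 PM on Jun 16.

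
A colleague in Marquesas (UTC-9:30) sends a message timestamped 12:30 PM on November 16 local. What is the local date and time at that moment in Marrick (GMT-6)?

In UTC: 12:30 PM + 9:30 = 10:00 PM on Nov 16.
Marrick is UTC−6:00: 10:00 PM − 6:00 = 4:00 PM on Nov 16.

4:00 PM on November 16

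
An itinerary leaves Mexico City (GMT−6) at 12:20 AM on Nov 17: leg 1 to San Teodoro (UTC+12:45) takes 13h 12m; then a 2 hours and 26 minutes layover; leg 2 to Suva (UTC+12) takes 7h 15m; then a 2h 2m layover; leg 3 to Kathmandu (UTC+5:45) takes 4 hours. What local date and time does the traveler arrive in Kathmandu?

Convert departure to UTC: 12:20 AM + 6:00 = 6:20 AM UTC on Nov 17.
Add 13 hours and 12 minutes leg 1 → 7:32 PM UTC.
Add 2 hours 26 minutes layover in San Teodoro → 9:58 PM UTC.
Add 7 hours 15 minutes leg 2 → 5:13 AM UTC (Nov 18).
Add 2 hours and 2 minutes layover in Suva → 7:15 AM UTC.
Add 4 hours leg 3 → 11:15 AM UTC.
Kathmandu is UTC+5:45, so local arrival = 11:15 AM + 5:45 = 5:00 PM on Nov 18.

5:00 PM on November 18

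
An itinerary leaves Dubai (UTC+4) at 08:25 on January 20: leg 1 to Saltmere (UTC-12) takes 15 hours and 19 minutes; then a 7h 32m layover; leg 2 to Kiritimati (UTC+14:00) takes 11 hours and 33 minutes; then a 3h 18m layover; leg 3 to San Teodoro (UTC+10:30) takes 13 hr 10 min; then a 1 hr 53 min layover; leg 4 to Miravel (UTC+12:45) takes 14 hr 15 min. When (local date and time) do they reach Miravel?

Convert departure to UTC: 08:25 − 4:00 = 04:25 UTC on Jan 20.
Add 15 hours and 19 minutes leg 1 → 19:44 UTC.
Add 7 hours and 32 minutes layover in Saltmere → 03:16 UTC (Jan 21).
Add 11 hours and 33 minutes leg 2 → 14:49 UTC.
Add 3 hours 18 minutes layover in Kiritimati → 18:07 UTC.
Add 13 hours and 10 minutes leg 3 → 07:17 UTC (Jan 22).
Add 1 hour and 53 minutes layover in San Teodoro → 09:10 UTC.
Add 14 hours and 15 minutes leg 4 → 23:25 UTC.
Miravel is UTC+12:45, so local arrival = 23:25 + 12:45 = 12:10 on Jan 23.

12:10 on January 23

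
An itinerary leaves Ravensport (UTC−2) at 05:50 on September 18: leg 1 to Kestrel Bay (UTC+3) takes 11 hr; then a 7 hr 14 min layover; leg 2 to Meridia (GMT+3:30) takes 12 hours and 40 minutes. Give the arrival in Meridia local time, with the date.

18:14 on September 19

Convert departure to UTC: 05:50 + 2:00 = 07:50 UTC on Sep 18.
Add 11 hours leg 1 → 18:50 UTC.
Add 7 hours and 14 minutes layover in Kestrel Bay → 02:04 UTC (Sep 19).
Add 12 hours and 40 minutes leg 2 → 14:44 UTC.
Meridia is UTC+3:30, so local arrival = 14:44 + 3:30 = 18:14 on Sep 19.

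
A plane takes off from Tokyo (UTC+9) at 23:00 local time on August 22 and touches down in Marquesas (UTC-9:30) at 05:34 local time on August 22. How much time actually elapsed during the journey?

1 hour 4 minutes

Departure in UTC: 23:00 − 9:00 = 14:00 on Aug 22.
Arrival in UTC: 05:34 + 9:30 = 15:04 on Aug 22.
Elapsed = 15:04 − 14:00 = 1 hour 4 minutes.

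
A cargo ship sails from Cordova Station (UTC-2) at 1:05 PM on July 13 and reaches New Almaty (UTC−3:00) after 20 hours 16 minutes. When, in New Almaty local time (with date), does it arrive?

Convert departure to UTC: 1:05 PM + 2:00 = 3:05 PM UTC on Jul 13.
Add 20 hours 16 minutes travel time → 11:21 AM UTC (Jul 14).
New Almaty is UTC−3:00, so local arrival = 11:21 AM − 3:00 = 8:21 AM on Jul 14.

8:21 AM on Jul 14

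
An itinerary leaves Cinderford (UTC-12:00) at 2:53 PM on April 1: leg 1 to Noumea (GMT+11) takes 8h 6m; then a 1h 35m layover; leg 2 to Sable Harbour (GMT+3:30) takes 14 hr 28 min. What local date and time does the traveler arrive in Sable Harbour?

Convert departure to UTC: 2:53 PM + 12:00 = 2:53 AM UTC on Apr 2.
Add 8 hours 6 minutes leg 1 → 10:59 AM UTC.
Add 1 hour 35 minutes layover in Noumea → 12:34 PM UTC.
Add 14 hours 28 minutes leg 2 → 3:02 AM UTC (Apr 3).
Sable Harbour is UTC+3:30, so local arrival = 3:02 AM + 3:30 = 6:32 AM on Apr 3.

6:32 AM on April 3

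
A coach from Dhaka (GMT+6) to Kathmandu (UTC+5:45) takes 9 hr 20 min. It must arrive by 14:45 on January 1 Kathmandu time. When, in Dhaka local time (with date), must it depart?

05:40 on January 1

Target arrival in UTC: 14:45 − 5:45 = 09:00 on Jan 1.
Subtract 9 hours 20 minutes → departure 23:40 UTC on Dec 31.
Dhaka is UTC+6:00: 23:40 + 6:00 = 05:40 on Jan 1.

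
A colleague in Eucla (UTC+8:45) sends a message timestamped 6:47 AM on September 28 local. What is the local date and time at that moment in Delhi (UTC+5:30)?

3:32 AM on September 28

In UTC: 6:47 AM − 8:45 = 10:02 PM on Sep 27.
Delhi is UTC+5:30: 10:02 PM + 5:30 = 3:32 AM on Sep 28.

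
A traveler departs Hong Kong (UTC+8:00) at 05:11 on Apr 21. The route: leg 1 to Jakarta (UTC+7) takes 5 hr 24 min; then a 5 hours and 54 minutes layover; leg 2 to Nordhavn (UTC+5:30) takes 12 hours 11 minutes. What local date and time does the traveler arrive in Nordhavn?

Convert departure to UTC: 05:11 − 8:00 = 21:11 UTC on Apr 20.
Add 5 hours and 24 minutes leg 1 → 02:35 UTC (Apr 21).
Add 5 hours and 54 minutes layover in Jakarta → 08:29 UTC.
Add 12 hours and 11 minutes leg 2 → 20:40 UTC.
Nordhavn is UTC+5:30, so local arrival = 20:40 + 5:30 = 02:10 on Apr 22.

02:10 on Apr 22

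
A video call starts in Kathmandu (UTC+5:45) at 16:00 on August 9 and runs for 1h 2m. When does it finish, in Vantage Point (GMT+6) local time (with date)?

Convert start to UTC: 16:00 − 5:45 = 10:15 UTC on Aug 9.
Add 1 hour and 2 minutes duration → 11:17 UTC.
Vantage Point is UTC+6:00, so local end time = 11:17 + 6:00 = 17:17 on Aug 9.

17:17 on August 9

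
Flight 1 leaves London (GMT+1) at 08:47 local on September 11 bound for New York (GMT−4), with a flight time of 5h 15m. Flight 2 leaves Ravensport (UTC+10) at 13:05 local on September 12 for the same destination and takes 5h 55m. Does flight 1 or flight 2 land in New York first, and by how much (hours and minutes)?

Flight 1 in UTC: 08:47 − 1:00 = 07:47 on Sep 11.
+5 hours and 15 minutes → arrive 13:02 UTC on Sep 11.
Flight 2 in UTC: 13:05 − 10:00 = 03:05 on Sep 12.
+5 hours and 55 minutes → arrive 09:00 UTC on Sep 12.
Flight 1 lands earlier by 19 hours 58 minutes.

the first, by 19 hours 58 minutes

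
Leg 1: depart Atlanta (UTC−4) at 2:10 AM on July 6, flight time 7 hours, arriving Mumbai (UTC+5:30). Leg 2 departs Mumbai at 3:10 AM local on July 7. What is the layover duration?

Convert departure to UTC: 2:10 AM + 4:00 = 6:10 AM UTC on Jul 6.
Add 7 hours flight time → 1:10 PM UTC.
Mumbai is UTC+5:30, so local arrival = 1:10 PM + 5:30 = 6:40 PM on Jul 6.
Layover = 3:10 AM − 6:40 PM (+1 day) = 8 hours 30 minutes.

8 hours 30 minutes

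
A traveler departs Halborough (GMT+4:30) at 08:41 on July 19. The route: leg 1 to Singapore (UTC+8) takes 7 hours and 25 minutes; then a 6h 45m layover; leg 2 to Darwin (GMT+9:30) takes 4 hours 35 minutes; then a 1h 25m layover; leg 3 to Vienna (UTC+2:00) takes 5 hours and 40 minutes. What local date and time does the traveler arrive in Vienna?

08:01 on July 20

Convert departure to UTC: 08:41 − 4:30 = 04:11 UTC on Jul 19.
Add 7 hours 25 minutes leg 1 → 11:36 UTC.
Add 6 hours 45 minutes layover in Singapore → 18:21 UTC.
Add 4 hours 35 minutes leg 2 → 22:56 UTC.
Add 1 hour 25 minutes layover in Darwin → 00:21 UTC (Jul 20).
Add 5 hours and 40 minutes leg 3 → 06:01 UTC.
Vienna is UTC+2:00, so local arrival = 06:01 + 2:00 = 08:01 on Jul 20.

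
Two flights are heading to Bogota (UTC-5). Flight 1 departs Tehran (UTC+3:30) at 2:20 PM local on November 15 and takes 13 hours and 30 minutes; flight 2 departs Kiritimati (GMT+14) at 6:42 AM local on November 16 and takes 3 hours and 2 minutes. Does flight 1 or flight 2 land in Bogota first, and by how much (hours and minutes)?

the second, by 4 hours 36 minutes

Flight 1 in UTC: 2:20 PM − 3:30 = 10:50 AM on Nov 15.
+13 hours and 30 minutes → arrive 12:20 AM UTC on Nov 16.
Flight 2 in UTC: 6:42 AM − 14:00 = 4:42 PM on Nov 15.
+3 hours and 2 minutes → arrive 7:44 PM UTC on Nov 15.
Flight 2 lands earlier by 4 hours 36 minutes.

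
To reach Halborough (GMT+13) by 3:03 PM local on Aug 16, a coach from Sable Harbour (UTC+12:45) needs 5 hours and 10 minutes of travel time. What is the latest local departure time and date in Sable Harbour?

9:38 AM on August 16

Target arrival in UTC: 3:03 PM − 13:00 = 2:03 AM on Aug 16.
Subtract 5 hours 10 minutes → departure 8:53 PM UTC on Aug 15.
Sable Harbour is UTC+12:45: 8:53 PM + 12:45 = 9:38 AM on Aug 16.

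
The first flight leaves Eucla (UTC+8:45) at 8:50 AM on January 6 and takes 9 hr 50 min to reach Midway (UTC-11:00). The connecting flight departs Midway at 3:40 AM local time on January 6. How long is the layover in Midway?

Convert departure to UTC: 8:50 AM − 8:45 = 12:05 AM UTC on Jan 6.
Add 9 hours and 50 minutes flight time → 9:55 AM UTC.
Midway is UTC−11:00, so local arrival = 9:55 AM − 11:00 = 10:55 PM on Jan 5.
Layover = 3:40 AM − 10:55 PM (+1 day) = 4 hours 45 minutes.

4 hours 45 minutes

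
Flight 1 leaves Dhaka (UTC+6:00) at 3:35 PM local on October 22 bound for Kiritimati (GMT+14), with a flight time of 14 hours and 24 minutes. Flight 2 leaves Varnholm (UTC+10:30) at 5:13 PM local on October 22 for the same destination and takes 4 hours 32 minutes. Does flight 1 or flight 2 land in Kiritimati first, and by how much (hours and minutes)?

the second, by 12 hours 44 minutes

Flight 1 in UTC: 3:35 PM − 6:00 = 9:35 AM on Oct 22.
+14 hours and 24 minutes → arrive 11:59 PM UTC on Oct 22.
Flight 2 in UTC: 5:13 PM − 10:30 = 6:43 AM on Oct 22.
+4 hours and 32 minutes → arrive 11:15 AM UTC on Oct 22.
Flight 2 lands earlier by 12 hours 44 minutes.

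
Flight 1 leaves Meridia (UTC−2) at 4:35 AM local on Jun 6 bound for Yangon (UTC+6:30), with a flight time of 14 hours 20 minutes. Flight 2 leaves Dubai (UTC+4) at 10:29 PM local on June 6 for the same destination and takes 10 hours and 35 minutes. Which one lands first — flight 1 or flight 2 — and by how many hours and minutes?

the first, by 8 hours 9 minutes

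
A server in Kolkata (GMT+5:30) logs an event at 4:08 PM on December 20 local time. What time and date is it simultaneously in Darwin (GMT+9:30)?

Darwin is 4:00 ahead of Kolkata.
Shift by the zone difference: 4:08 PM + 4:00 = 8:08 PM on Dec 20 in Darwin.

8:08 PM on Dec 20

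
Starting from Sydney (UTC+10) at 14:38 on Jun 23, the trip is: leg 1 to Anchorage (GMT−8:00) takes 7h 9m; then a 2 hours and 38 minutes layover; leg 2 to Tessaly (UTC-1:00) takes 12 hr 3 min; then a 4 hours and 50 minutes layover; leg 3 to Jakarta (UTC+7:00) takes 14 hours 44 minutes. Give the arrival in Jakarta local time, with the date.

Convert departure to UTC: 14:38 − 10:00 = 04:38 UTC on Jun 23.
Add 7 hours and 9 minutes leg 1 → 11:47 UTC.
Add 2 hours and 38 minutes layover in Anchorage → 14:25 UTC.
Add 12 hours and 3 minutes leg 2 → 02:28 UTC (Jun 24).
Add 4 hours and 50 minutes layover in Tessaly → 07:18 UTC.
Add 14 hours 44 minutes leg 3 → 22:02 UTC.
Jakarta is UTC+7:00, so local arrival = 22:02 + 7:00 = 05:02 on Jun 25.

05:02 on Jun 25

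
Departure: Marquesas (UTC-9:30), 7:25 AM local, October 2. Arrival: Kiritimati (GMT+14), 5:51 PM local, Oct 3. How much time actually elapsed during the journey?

Departure in UTC: 7:25 AM + 9:30 = 4:55 PM on Oct 2.
Arrival in UTC: 5:51 PM − 14:00 = 3:51 AM on Oct 3.
Elapsed = 3:51 AM − 4:55 PM (+1 day) = 10 hours 56 minutes.

10 hours 56 minutes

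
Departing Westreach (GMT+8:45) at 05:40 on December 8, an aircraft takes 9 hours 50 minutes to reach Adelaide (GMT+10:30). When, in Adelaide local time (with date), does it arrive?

17:15 on December 8

Adelaide is 1:45 ahead of Westreach.
After 9 hours and 50 minutes it is 15:30 in Westreach.
Shift by the zone difference: 15:30 + 1:45 = 17:15 on Dec 8 in Adelaide.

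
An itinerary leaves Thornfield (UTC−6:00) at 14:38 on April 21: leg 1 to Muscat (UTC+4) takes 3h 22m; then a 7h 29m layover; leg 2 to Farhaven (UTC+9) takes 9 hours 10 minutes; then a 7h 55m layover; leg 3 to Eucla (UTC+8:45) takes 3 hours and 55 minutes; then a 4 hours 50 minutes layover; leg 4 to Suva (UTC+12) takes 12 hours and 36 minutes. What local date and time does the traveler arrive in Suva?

09:55 on Apr 24

Convert departure to UTC: 14:38 + 6:00 = 20:38 UTC on Apr 21.
Add 3 hours 22 minutes leg 1 → 00:00 UTC (Apr 22).
Add 7 hours 29 minutes layover in Muscat → 07:29 UTC.
Add 9 hours 10 minutes leg 2 → 16:39 UTC.
Add 7 hours 55 minutes layover in Farhaven → 00:34 UTC (Apr 23).
Add 3 hours 55 minutes leg 3 → 04:29 UTC.
Add 4 hours and 50 minutes layover in Eucla → 09:19 UTC.
Add 12 hours and 36 minutes leg 4 → 21:55 UTC.
Suva is UTC+12:00, so local arrival = 21:55 + 12:00 = 09:55 on Apr 24.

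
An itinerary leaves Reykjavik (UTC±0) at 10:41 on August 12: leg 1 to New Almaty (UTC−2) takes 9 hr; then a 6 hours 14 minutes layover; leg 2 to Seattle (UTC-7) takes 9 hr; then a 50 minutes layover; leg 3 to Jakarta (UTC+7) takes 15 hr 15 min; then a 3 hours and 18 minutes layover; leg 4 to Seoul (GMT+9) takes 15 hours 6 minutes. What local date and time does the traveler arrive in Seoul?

06:24 on August 15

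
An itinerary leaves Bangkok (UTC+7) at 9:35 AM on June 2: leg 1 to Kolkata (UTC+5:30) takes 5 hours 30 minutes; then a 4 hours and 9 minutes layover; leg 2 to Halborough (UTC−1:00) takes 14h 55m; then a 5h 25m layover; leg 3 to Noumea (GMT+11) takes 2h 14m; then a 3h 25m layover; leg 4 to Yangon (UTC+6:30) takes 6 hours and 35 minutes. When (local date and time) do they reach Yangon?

3:18 AM on June 4

Convert departure to UTC: 9:35 AM − 7:00 = 2:35 AM UTC on Jun 2.
Add 5 hours 30 minutes leg 1 → 8:05 AM UTC.
Add 4 hours and 9 minutes layover in Kolkata → 12:14 PM UTC.
Add 14 hours and 55 minutes leg 2 → 3:09 AM UTC (Jun 3).
Add 5 hours 25 minutes layover in Halborough → 8:34 AM UTC.
Add 2 hours 14 minutes leg 3 → 10:48 AM UTC.
Add 3 hours and 25 minutes layover in Noumea → 2:13 PM UTC.
Add 6 hours and 35 minutes leg 4 → 8:48 PM UTC.
Yangon is UTC+6:30, so local arrival = 8:48 PM + 6:30 = 3:18 AM on Jun 4.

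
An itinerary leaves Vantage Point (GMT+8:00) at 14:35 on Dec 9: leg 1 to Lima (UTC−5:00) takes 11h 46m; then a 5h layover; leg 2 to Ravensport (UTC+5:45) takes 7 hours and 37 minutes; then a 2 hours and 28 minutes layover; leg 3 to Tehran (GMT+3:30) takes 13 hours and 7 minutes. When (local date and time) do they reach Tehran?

02:03 on December 11

Convert departure to UTC: 14:35 − 8:00 = 06:35 UTC on Dec 9.
Add 11 hours and 46 minutes leg 1 → 18:21 UTC.
Add 5 hours layover in Lima → 23:21 UTC.
Add 7 hours and 37 minutes leg 2 → 06:58 UTC (Dec 10).
Add 2 hours and 28 minutes layover in Ravensport → 09:26 UTC.
Add 13 hours and 7 minutes leg 3 → 22:33 UTC.
Tehran is UTC+3:30, so local arrival = 22:33 + 3:30 = 02:03 on Dec 11.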